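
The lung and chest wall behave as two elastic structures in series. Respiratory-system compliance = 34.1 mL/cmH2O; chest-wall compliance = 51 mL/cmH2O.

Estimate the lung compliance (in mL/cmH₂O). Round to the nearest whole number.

103

1/CL = 1/Crs − 1/Ccw.
1/CL = 1/34.1 − 1/51 = 0.009718.
CL = 102.9 mL/cmH2O.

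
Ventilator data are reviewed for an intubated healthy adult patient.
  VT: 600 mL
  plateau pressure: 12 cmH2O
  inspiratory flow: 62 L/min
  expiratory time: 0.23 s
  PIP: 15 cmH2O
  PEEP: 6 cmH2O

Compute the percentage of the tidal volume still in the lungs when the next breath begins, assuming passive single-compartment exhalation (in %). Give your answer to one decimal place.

Flow: 62 L/min ÷ 60 = 1.0333 L/s.
R = (PIP − Pplat)/V̇ = (15 − 12) / 1.0333 = 3.0/1.0333 = 2.903 cmH2O·s/L.
C = Vt/(Pplat − PEEP) = 600.0 / (12 − 6) = 600.0/6.0 = 100.0 mL/cmH2O.
τ = R × C = 2.903 × 0.1 L/cmH2O = 0.2903 s.
Fraction remaining at end-expiration = e^(−Te/τ) = e^(−0.23/0.2903) = 0.4528 → 45.28%.

45.3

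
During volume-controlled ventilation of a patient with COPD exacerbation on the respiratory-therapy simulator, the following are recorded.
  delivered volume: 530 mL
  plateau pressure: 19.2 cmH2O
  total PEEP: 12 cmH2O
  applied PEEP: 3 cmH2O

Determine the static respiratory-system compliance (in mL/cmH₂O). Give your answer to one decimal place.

73.6

End-expiratory occlusion gives total PEEP = 12 cmH2O (intrinsic PEEP = 12 − 3 = 9). Use total PEEP for the elastic gradient.
Cstat = Vt / (Pplat − PEEPtotal) = 530 / (19.2 − 12) = 530 / 7.2 = 73.611 mL/cmH2O.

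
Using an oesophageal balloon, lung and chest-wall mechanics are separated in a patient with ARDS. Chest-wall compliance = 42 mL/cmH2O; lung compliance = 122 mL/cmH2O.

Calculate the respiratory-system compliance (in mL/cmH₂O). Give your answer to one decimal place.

31.2

Lung and chest wall are elastances in series: 1/Crs = 1/CL + 1/Ccw.
1/Crs = 1/122 + 1/42 = 0.03201.
Crs = 31.24 mL/cmH2O.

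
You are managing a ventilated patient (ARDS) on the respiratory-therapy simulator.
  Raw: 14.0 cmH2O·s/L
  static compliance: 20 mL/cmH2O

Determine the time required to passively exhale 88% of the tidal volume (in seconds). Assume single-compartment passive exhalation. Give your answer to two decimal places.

τ = R × C = 14.0 × 20 mL/cmH2O = 14.0 × 0.020 L/cmH2O = 0.28 s.
Exhaled fraction f = 1 − e^(−t/τ) → t = −τ·ln(1 − f) = −0.28·ln(0.12) = 0.5937 s.

0.59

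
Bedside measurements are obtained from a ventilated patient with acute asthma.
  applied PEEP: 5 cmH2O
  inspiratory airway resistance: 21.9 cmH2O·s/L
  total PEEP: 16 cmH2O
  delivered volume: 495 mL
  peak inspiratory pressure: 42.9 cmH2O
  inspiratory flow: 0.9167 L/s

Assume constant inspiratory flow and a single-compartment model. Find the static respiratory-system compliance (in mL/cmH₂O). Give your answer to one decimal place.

72.5

Total PEEP = 16 cmH2O (set 5 + intrinsic 11); this is the baseline alveolar pressure.
Equation of motion (constant flow): PIP = Vt/C + R·V̇ + PEEP.
Vt/C = PIP − R·V̇ − PEEP = 42.9 − 21.9×0.9167 − 16 = 42.9 − 20.076 − 16 = 6.824 cmH2O.
C = Vt / 6.824 = 495 / 6.824 = 72.538 mL/cmH2O.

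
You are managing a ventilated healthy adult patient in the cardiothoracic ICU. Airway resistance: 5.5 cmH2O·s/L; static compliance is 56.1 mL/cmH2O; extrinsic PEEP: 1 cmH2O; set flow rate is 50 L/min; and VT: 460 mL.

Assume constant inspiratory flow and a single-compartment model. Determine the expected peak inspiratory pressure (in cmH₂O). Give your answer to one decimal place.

13.8

Flow: 50 L/min ÷ 60 = 0.8333 L/s.
Equation of motion (constant flow): PIP = Vt/C + R·V̇ + PEEP.
PIP = 460/56.1 + 5.5×0.8333 + 1 = 8.2 + 4.583 + 1 = 13.783 cmH2O.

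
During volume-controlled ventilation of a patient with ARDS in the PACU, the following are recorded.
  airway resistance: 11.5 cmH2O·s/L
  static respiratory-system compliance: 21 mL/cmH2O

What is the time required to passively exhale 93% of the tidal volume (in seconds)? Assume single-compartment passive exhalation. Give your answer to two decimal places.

τ = R × C = 11.5 × 21 mL/cmH2O = 11.5 × 0.021 L/cmH2O = 0.2415 s.
Exhaled fraction f = 1 − e^(−t/τ) → t = −τ·ln(1 − f) = −0.2415·ln(0.07) = 0.6422 s.

0.64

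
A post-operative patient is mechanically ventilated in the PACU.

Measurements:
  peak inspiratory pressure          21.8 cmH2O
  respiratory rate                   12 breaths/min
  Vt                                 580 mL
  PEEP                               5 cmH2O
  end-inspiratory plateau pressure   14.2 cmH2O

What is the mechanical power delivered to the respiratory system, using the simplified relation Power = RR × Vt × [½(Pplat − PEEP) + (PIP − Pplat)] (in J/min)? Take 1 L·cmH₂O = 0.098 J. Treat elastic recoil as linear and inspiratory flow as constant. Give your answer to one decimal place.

8.3

Per-breath work = Vt × [½(Pplat−PEEP) + (PIP−Pplat)] = 0.580 × [0.5×9.2 + 7.6] = 0.580 × 12.2 = 7.076 L·cmH2O.
Power = 12 × 7.076 = 84.912 L·cmH2O/min.
× 0.098 J/(L·cmH2O) → 8.321 J/min.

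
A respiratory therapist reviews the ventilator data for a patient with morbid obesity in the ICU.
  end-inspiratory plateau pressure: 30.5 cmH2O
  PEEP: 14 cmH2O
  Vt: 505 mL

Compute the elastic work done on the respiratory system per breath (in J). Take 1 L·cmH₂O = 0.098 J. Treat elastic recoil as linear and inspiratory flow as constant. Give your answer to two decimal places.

Elastic work ≈ ½ × (Pplat − PEEP) × Vt = 0.5 × (30.5 − 14) × 0.505 L = 0.5 × 16.5 × 0.505 = 4.166 L·cmH2O.
× 0.098 J/(L·cmH2O) → 0.4083 J.

0.41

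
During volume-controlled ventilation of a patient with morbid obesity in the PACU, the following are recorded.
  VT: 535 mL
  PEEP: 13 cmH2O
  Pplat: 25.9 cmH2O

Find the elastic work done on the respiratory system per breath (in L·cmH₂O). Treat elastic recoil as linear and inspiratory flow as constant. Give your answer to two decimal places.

3.45

Elastic work ≈ ½ × (Pplat − PEEP) × Vt = 0.5 × (25.9 − 13) × 0.535 L = 0.5 × 12.9 × 0.535 = 3.451 L·cmH2O.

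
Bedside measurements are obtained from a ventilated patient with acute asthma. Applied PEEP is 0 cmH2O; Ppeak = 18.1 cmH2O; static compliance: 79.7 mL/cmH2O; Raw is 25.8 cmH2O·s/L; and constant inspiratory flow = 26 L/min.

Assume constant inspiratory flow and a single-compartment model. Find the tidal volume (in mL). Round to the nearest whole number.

Flow: 26 L/min ÷ 60 = 0.4333 L/s.
Equation of motion (constant flow): PIP = Vt/C + R·V̇ + PEEP.
Vt/C = PIP − R·V̇ − PEEP = 18.1 − 11.179 − 0 = 6.921 cmH2O.
Vt = C × 6.921 = 79.7 × 6.921 = 551.6 mL.

552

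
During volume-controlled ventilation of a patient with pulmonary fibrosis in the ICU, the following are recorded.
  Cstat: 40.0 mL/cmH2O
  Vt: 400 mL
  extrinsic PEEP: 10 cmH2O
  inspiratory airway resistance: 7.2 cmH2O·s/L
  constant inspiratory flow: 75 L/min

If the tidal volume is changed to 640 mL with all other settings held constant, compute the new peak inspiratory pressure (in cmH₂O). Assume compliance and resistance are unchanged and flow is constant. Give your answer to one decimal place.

35.0

Flow: 75 L/min ÷ 60 = 1.25 L/s.
PIP = Vt/C + R·V̇ + PEEP (constant-flow equation of motion).
Only the elastic term changes: ΔPIP = ΔVt / C = (640 − 400) / 40.0 = 6.0 cmH2O.
Original PIP = 400/40.0 + 7.2×1.25 + 10 = 29.0 cmH2O; new PIP = 29.0 + (6.0) = 35.0 cmH2O.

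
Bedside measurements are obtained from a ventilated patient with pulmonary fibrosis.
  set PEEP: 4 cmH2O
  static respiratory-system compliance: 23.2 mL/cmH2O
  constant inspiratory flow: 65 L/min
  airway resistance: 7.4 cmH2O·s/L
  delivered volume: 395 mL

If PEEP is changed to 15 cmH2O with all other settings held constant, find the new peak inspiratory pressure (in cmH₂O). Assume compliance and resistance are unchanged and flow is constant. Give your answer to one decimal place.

Flow: 65 L/min ÷ 60 = 1.0833 L/s.
PIP = Vt/C + R·V̇ + PEEP (constant-flow equation of motion).
Only the baseline term changes: ΔPIP = ΔPEEP = 15 − 4 = 11.0 cmH2O.
Original PIP = 395/23.2 + 7.4×1.0833 + 4 = 29.042 cmH2O; new PIP = 29.042 + (11.0) = 40.042 cmH2O.

40.0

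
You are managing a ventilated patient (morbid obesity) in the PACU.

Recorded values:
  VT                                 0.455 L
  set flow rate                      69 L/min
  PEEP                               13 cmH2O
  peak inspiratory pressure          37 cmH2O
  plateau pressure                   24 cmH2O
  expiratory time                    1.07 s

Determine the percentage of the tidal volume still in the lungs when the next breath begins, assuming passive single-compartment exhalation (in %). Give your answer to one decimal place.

Flow: 69 L/min ÷ 60 = 1.15 L/s.
R = (PIP − Pplat)/V̇ = (37 − 24) / 1.15 = 13.0/1.15 = 11.304 cmH2O·s/L.
C = Vt/(Pplat − PEEP) = 455.0 / (24 − 13) = 455.0/11.0 = 41.364 mL/cmH2O.
τ = R × C = 11.304 × 0.04136 L/cmH2O = 0.4675 s.
Fraction remaining at end-expiration = e^(−Te/τ) = e^(−1.07/0.4675) = 0.1014 → 10.14%.

10.1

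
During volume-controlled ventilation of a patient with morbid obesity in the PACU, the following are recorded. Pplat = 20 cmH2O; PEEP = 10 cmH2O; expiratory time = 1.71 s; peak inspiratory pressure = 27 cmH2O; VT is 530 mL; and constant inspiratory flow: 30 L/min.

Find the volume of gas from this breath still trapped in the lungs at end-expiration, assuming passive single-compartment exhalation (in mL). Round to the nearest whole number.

53

Flow: 30 L/min ÷ 60 = 0.5 L/s.
R = (PIP − Pplat)/V̇ = (27 − 20) / 0.5 = 7.0/0.5 = 14.0 cmH2O·s/L.
C = Vt/(Pplat − PEEP) = 530.0 / (20 − 10) = 530.0/10.0 = 53.0 mL/cmH2O.
τ = R × C = 14.0 × 0.053 L/cmH2O = 0.742 s.
Fraction remaining = e^(−Te/τ) = e^(−1.71/0.742) = 0.0998.
Trapped volume = 530.0 × 0.0998 = 52.894 mL.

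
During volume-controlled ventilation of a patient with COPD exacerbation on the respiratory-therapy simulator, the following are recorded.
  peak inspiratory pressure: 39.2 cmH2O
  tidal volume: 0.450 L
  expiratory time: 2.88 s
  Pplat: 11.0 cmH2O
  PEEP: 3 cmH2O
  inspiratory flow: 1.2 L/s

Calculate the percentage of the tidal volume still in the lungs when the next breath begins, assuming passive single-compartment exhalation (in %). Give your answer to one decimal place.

11.3

R = (PIP − Pplat)/V̇ = (39.2 − 11.0) / 1.2 = 28.2/1.2 = 23.5 cmH2O·s/L.
C = Vt/(Pplat − PEEP) = 450.0 / (11.0 − 3) = 450.0/8.0 = 56.25 mL/cmH2O.
τ = R × C = 23.5 × 0.05625 L/cmH2O = 1.322 s.
Fraction remaining at end-expiration = e^(−Te/τ) = e^(−2.88/1.322) = 0.1132 → 11.32%.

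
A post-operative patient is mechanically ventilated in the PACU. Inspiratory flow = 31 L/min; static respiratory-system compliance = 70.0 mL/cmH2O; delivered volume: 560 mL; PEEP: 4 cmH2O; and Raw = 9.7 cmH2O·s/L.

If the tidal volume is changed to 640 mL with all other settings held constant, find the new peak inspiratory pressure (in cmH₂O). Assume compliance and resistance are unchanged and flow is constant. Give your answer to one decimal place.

Flow: 31 L/min ÷ 60 = 0.5167 L/s.
PIP = Vt/C + R·V̇ + PEEP (constant-flow equation of motion).
Only the elastic term changes: ΔPIP = ΔVt / C = (640 − 560) / 70.0 = 1.143 cmH2O.
Original PIP = 560/70.0 + 9.7×0.5167 + 4 = 17.012 cmH2O; new PIP = 17.012 + (1.143) = 18.155 cmH2O.

18.2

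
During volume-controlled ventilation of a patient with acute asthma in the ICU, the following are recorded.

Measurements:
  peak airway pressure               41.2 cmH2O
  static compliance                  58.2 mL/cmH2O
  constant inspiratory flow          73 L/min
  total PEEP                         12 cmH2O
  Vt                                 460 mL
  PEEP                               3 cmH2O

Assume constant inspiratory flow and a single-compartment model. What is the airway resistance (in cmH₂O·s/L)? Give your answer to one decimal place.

17.5

Flow: 73 L/min ÷ 60 = 1.2167 L/s.
Total PEEP = 12 cmH2O (set 3 + intrinsic 9); this is the baseline alveolar pressure.
Equation of motion (constant flow): PIP = Vt/C + R·V̇ + PEEP.
R·V̇ = PIP − Vt/C − PEEP = 41.2 − 460/58.2 − 12 = 41.2 − 7.904 − 12 = 21.296 cmH2O.
R = 21.296 / 1.2167 = 17.503 cmH2O·s/L.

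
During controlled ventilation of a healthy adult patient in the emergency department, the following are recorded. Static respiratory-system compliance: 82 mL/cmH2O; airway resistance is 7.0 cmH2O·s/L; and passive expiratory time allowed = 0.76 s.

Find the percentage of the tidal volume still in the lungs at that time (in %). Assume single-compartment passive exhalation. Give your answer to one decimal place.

τ = R × C = 7.0 × 82 mL/cmH2O = 7.0 × 0.082 L/cmH2O = 0.574 s.
Passive exhalation: V(t)/V₀ = e^(−t/τ) = e^(−0.76/0.574) = 0.2661.
Fraction remaining = 0.2661 → 26.61%.

26.6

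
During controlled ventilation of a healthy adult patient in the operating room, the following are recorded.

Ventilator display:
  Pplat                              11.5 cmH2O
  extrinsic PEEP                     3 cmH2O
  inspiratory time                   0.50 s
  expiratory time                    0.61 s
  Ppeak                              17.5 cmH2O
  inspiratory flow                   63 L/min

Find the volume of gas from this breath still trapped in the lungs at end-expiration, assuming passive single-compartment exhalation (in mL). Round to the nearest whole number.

93

Flow: 63 L/min ÷ 60 = 1.05 L/s.
Vt = flow × Ti = 1.05 L/s × 0.50 s × 1000 mL/L = 525.0 mL.
R = (PIP − Pplat)/V̇ = (17.5 − 11.5) / 1.05 = 6.0/1.05 = 5.714 cmH2O·s/L.
C = Vt/(Pplat − PEEP) = 525.0 / (11.5 − 3) = 525.0/8.5 = 61.765 mL/cmH2O.
τ = R × C = 5.714 × 0.06177 L/cmH2O = 0.353 s.
Fraction remaining = e^(−Te/τ) = e^(−0.61/0.353) = 0.1776.
Trapped volume = 525.0 × 0.1776 = 93.24 mL.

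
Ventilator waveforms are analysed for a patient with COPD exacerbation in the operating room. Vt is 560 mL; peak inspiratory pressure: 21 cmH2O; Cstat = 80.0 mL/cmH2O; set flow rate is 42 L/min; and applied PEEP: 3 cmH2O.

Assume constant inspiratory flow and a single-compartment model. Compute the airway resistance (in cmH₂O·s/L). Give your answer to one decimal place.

15.7

Flow: 42 L/min ÷ 60 = 0.7 L/s.
Equation of motion (constant flow): PIP = Vt/C + R·V̇ + PEEP.
R·V̇ = PIP − Vt/C − PEEP = 21 − 560/80.0 − 3 = 21 − 7.0 − 3 = 11.0 cmH2O.
R = 11.0 / 0.7 = 15.714 cmH2O·s/L.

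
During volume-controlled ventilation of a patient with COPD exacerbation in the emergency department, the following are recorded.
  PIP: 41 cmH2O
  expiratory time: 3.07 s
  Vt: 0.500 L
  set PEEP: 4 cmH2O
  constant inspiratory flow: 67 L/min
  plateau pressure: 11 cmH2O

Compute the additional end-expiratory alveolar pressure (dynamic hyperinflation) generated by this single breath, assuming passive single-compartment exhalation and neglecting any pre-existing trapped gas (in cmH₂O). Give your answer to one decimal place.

1.4

Flow: 67 L/min ÷ 60 = 1.1167 L/s.
R = (PIP − Pplat)/V̇ = (41 − 11) / 1.1167 = 30.0/1.1167 = 26.865 cmH2O·s/L.
C = Vt/(Pplat − PEEP) = 500.0 / (11 − 4) = 500.0/7.0 = 71.429 mL/cmH2O.
τ = R × C = 26.865 × 0.07143 L/cmH2O = 1.919 s.
Fraction remaining = e^(−Te/τ) = e^(−3.07/1.919) = 0.2019; trapped volume = 500.0 × 0.2019 = 100.95 mL.
Additional alveolar pressure from trapping ≈ V_trapped / C = 100.95 / 71.429 = 1.413 cmH2O.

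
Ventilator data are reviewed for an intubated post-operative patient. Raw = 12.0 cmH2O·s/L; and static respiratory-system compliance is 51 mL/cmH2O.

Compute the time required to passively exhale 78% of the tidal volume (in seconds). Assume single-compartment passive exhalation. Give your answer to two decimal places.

τ = R × C = 12.0 × 51 mL/cmH2O = 12.0 × 0.051 L/cmH2O = 0.612 s.
Exhaled fraction f = 1 − e^(−t/τ) → t = −τ·ln(1 − f) = −0.612·ln(0.22) = 0.9266 s.

0.93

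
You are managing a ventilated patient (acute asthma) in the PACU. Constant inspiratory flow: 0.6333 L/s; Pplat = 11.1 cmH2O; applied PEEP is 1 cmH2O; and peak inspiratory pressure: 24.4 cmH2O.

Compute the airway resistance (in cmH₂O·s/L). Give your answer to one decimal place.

21.0

Raw = (PIP − Pplat) / flow = (24.4 − 11.1) / 0.6333 = 13.3 / 0.6333 = 21.001 cmH2O·s/L.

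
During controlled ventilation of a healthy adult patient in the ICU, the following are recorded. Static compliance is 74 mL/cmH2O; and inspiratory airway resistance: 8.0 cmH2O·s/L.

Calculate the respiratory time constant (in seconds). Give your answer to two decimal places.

τ = R × C = 8.0 × 74 mL/cmH2O = 8.0 × 0.074 L/cmH2O = 0.592 s.

0.59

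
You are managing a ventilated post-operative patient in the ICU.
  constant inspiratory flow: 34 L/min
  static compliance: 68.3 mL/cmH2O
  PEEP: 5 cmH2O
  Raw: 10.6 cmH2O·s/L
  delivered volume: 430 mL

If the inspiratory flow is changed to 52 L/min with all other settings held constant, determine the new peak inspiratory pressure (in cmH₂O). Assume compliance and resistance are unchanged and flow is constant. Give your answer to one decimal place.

Flow: 34 L/min ÷ 60 = 0.5667 L/s.
New flow: 52 L/min ÷ 60 = 0.8667 L/s.
PIP = Vt/C + R·V̇ + PEEP (constant-flow equation of motion).
Only the resistive term changes: ΔPIP = R × ΔV̇ = 10.6 × (0.8667 − 0.5667) = 10.6 × 0.3 = 3.18 cmH2O.
Original PIP = 430/68.3 + 10.6×0.5667 + 5 = 17.303 cmH2O; new PIP = 17.303 + (3.18) = 20.483 cmH2O.

20.5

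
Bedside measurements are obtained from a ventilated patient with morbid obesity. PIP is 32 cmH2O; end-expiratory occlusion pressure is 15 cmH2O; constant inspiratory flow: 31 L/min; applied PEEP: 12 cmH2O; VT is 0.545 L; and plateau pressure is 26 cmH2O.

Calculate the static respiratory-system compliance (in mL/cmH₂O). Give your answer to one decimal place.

49.5

End-expiratory occlusion gives total PEEP = 15 cmH2O (intrinsic PEEP = 15 − 12 = 3). Use total PEEP for the elastic gradient.
Cstat = Vt / (Pplat − PEEPtotal) = 545 / (26 − 15) = 545 / 11.0 = 49.545 mL/cmH2O.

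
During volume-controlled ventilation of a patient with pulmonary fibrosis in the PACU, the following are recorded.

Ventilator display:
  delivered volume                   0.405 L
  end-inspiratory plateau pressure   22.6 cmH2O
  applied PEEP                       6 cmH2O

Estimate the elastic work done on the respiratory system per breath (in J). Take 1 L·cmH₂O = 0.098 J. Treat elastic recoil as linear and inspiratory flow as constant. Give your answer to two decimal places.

0.33

Elastic work ≈ ½ × (Pplat − PEEP) × Vt = 0.5 × (22.6 − 6) × 0.405 L = 0.5 × 16.6 × 0.405 = 3.362 L·cmH2O.
× 0.098 J/(L·cmH2O) → 0.3295 J.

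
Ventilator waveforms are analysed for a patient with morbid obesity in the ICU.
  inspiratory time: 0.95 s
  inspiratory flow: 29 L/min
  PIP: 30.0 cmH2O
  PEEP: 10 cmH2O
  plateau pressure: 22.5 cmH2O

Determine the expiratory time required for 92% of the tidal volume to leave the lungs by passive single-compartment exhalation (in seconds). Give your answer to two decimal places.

Flow: 29 L/min ÷ 60 = 0.4833 L/s.
Vt = flow × Ti = 0.4833 L/s × 0.95 s × 1000 mL/L = 459.14 mL.
R = (PIP − Pplat)/V̇ = (30.0 − 22.5) / 0.4833 = 7.5/0.4833 = 15.518 cmH2O·s/L.
C = Vt/(Pplat − PEEP) = 459.14 / (22.5 − 10) = 459.14/12.5 = 36.731 mL/cmH2O.
τ = R × C = 15.518 × 0.03673 L/cmH2O = 0.57 s.
t = −τ·ln(1 − 0.92) = −0.57·ln(0.08) = 1.44 s.

1.44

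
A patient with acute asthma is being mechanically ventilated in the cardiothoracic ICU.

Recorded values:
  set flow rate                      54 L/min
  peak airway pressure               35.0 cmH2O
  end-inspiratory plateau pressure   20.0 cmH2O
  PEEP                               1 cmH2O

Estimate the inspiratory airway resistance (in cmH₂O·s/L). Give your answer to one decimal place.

16.7

Flow: 54 L/min ÷ 60 = 0.9 L/s.
Raw = (PIP − Pplat) / flow = (35.0 − 20.0) / 0.9 = 15.0 / 0.9 = 16.667 cmH2O·s/L.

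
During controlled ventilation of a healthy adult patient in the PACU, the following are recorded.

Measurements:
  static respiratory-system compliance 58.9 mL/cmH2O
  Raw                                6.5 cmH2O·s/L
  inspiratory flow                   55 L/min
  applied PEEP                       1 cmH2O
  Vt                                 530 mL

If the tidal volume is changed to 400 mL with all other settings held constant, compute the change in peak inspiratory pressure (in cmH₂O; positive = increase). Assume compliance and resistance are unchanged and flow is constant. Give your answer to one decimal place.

PIP = Vt/C + R·V̇ + PEEP (constant-flow equation of motion).
Only the elastic term changes: ΔPIP = ΔVt / C = (400 − 530) / 58.9 = -2.207 cmH2O.

-2.2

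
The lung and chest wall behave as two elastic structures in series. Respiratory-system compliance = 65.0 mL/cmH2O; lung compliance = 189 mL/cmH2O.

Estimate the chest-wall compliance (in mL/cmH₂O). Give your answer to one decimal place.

99.1

1/Ccw = 1/Crs − 1/CL.
1/Ccw = 1/65.0 − 1/189 = 0.01009.
Ccw = 99.108 mL/cmH2O.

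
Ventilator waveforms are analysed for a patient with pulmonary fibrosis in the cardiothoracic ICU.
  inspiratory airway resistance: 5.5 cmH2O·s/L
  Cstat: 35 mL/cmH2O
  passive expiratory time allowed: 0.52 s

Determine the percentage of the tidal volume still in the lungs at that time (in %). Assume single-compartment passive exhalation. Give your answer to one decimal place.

τ = R × C = 5.5 × 35 mL/cmH2O = 5.5 × 0.035 L/cmH2O = 0.1925 s.
Passive exhalation: V(t)/V₀ = e^(−t/τ) = e^(−0.52/0.1925) = 0.06712.
Fraction remaining = 0.06712 → 6.712%.

6.7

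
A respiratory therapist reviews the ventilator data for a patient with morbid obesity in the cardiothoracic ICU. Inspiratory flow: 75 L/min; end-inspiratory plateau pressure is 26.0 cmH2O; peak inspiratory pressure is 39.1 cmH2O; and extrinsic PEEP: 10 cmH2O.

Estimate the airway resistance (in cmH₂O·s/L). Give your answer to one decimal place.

Flow: 75 L/min ÷ 60 = 1.25 L/s.
Raw = (PIP − Pplat) / flow = (39.1 − 26.0) / 1.25 = 13.1 / 1.25 = 10.48 cmH2O·s/L.

10.5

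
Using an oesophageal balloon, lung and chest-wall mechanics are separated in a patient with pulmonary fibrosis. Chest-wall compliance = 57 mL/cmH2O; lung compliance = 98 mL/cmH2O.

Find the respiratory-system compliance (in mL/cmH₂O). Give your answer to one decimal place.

36.0

Lung and chest wall are elastances in series: 1/Crs = 1/CL + 1/Ccw.
1/Crs = 1/98 + 1/57 = 0.02775.
Crs = 36.036 mL/cmH2O.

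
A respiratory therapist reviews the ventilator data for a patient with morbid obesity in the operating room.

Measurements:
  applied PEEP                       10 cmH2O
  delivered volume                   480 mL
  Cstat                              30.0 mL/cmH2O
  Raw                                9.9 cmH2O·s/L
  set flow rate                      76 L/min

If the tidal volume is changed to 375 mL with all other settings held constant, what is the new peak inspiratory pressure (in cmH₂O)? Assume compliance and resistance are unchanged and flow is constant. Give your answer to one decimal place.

35.0

Flow: 76 L/min ÷ 60 = 1.2667 L/s.
PIP = Vt/C + R·V̇ + PEEP (constant-flow equation of motion).
Only the elastic term changes: ΔPIP = ΔVt / C = (375 − 480) / 30.0 = -3.5 cmH2O.
Original PIP = 480/30.0 + 9.9×1.2667 + 10 = 38.54 cmH2O; new PIP = 38.54 + (-3.5) = 35.04 cmH2O.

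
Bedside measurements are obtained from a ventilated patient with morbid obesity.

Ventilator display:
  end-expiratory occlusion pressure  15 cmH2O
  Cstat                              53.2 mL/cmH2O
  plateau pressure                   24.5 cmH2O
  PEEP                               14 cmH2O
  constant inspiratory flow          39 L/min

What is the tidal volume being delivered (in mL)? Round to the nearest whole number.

End-expiratory occlusion gives total PEEP = 15 cmH2O (intrinsic PEEP = 15 − 14 = 1). Use total PEEP for the elastic gradient.
Vt = Cstat × (Pplat − PEEPtotal) = 53.2 × (24.5 − 15) = 53.2 × 9.5 = 505.4 mL.

505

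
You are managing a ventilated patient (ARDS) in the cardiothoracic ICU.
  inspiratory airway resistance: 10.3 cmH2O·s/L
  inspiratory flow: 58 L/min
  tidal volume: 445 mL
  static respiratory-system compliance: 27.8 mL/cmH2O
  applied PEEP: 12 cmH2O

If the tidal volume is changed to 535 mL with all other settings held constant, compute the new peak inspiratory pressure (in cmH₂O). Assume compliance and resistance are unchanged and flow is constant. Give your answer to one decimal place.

41.2

Flow: 58 L/min ÷ 60 = 0.9667 L/s.
PIP = Vt/C + R·V̇ + PEEP (constant-flow equation of motion).
Only the elastic term changes: ΔPIP = ΔVt / C = (535 − 445) / 27.8 = 3.237 cmH2O.
Original PIP = 445/27.8 + 10.3×0.9667 + 12 = 37.964 cmH2O; new PIP = 37.964 + (3.237) = 41.201 cmH2O.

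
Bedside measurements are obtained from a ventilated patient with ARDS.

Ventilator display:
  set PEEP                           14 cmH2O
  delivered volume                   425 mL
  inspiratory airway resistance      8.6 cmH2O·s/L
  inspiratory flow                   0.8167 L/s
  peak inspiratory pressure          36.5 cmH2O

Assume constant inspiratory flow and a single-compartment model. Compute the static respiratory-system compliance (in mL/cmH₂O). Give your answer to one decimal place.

27.5

Equation of motion (constant flow): PIP = Vt/C + R·V̇ + PEEP.
Vt/C = PIP − R·V̇ − PEEP = 36.5 − 8.6×0.8167 − 14 = 36.5 − 7.024 − 14 = 15.476 cmH2O.
C = Vt / 15.476 = 425 / 15.476 = 27.462 mL/cmH2O.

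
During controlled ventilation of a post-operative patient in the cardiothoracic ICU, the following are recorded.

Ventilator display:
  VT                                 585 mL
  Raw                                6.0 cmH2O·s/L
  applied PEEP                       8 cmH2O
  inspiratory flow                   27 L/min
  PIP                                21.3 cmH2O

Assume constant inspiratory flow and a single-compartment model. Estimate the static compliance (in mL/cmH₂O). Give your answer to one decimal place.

Flow: 27 L/min ÷ 60 = 0.45 L/s.
Equation of motion (constant flow): PIP = Vt/C + R·V̇ + PEEP.
Vt/C = PIP − R·V̇ − PEEP = 21.3 − 6.0×0.45 − 8 = 21.3 − 2.7 − 8 = 10.6 cmH2O.
C = Vt / 10.6 = 585 / 10.6 = 55.189 mL/cmH2O.

55.2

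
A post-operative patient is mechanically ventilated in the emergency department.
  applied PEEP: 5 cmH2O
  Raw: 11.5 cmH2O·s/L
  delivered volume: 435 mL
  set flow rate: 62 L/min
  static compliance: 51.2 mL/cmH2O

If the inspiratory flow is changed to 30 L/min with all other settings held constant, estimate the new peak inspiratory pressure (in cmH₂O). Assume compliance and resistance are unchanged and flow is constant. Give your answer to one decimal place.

Flow: 62 L/min ÷ 60 = 1.0333 L/s.
New flow: 30 L/min ÷ 60 = 0.5 L/s.
PIP = Vt/C + R·V̇ + PEEP (constant-flow equation of motion).
Only the resistive term changes: ΔPIP = R × ΔV̇ = 11.5 × (0.5 − 1.0333) = 11.5 × -0.5333 = -6.133 cmH2O.
Original PIP = 435/51.2 + 11.5×1.0333 + 5 = 25.379 cmH2O; new PIP = 25.379 + (-6.133) = 19.246 cmH2O.

19.2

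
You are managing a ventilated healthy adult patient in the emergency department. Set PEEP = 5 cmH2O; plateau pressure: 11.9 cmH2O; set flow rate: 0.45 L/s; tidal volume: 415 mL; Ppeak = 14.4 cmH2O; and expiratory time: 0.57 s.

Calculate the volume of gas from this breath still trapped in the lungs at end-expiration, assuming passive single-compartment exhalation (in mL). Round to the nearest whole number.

75

R = (PIP − Pplat)/V̇ = (14.4 − 11.9) / 0.45 = 2.5/0.45 = 5.556 cmH2O·s/L.
C = Vt/(Pplat − PEEP) = 415.0 / (11.9 − 5) = 415.0/6.9 = 60.145 mL/cmH2O.
τ = R × C = 5.556 × 0.06015 L/cmH2O = 0.3342 s.
Fraction remaining = e^(−Te/τ) = e^(−0.57/0.3342) = 0.1817.
Trapped volume = 415.0 × 0.1817 = 75.406 mL.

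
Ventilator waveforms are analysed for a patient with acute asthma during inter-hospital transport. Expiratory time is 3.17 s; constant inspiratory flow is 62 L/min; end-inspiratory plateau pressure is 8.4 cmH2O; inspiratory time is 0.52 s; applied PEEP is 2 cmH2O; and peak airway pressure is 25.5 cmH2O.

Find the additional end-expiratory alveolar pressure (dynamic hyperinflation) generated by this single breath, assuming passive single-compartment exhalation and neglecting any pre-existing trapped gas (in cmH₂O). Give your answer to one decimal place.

0.7

Flow: 62 L/min ÷ 60 = 1.0333 L/s.
Vt = flow × Ti = 1.0333 L/s × 0.52 s × 1000 mL/L = 537.32 mL.
R = (PIP − Pplat)/V̇ = (25.5 − 8.4) / 1.0333 = 17.1/1.0333 = 16.549 cmH2O·s/L.
C = Vt/(Pplat − PEEP) = 537.32 / (8.4 − 2) = 537.32/6.4 = 83.956 mL/cmH2O.
τ = R × C = 16.549 × 0.08396 L/cmH2O = 1.389 s.
Fraction remaining = e^(−Te/τ) = e^(−3.17/1.389) = 0.1021; trapped volume = 537.32 × 0.1021 = 54.86 mL.
Additional alveolar pressure from trapping ≈ V_trapped / C = 54.86 / 83.956 = 0.6534 cmH2O.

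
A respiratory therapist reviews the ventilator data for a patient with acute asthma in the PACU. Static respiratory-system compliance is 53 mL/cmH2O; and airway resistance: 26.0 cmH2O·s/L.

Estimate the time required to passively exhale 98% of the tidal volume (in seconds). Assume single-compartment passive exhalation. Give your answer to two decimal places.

5.39

τ = R × C = 26.0 × 53 mL/cmH2O = 26.0 × 0.053 L/cmH2O = 1.378 s.
Exhaled fraction f = 1 − e^(−t/τ) → t = −τ·ln(1 − f) = −1.378·ln(0.02) = 5.391 s.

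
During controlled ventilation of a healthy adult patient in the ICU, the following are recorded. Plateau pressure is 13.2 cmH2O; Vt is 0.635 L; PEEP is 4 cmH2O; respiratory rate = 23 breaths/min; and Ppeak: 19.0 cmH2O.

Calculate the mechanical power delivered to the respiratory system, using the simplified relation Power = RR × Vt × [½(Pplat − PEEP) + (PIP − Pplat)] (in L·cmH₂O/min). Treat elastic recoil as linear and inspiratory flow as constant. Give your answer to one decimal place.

Per-breath work = Vt × [½(Pplat−PEEP) + (PIP−Pplat)] = 0.635 × [0.5×9.2 + 5.8] = 0.635 × 10.4 = 6.604 L·cmH2O.
Power = 23 × 6.604 = 151.89 L·cmH2O/min.

151.9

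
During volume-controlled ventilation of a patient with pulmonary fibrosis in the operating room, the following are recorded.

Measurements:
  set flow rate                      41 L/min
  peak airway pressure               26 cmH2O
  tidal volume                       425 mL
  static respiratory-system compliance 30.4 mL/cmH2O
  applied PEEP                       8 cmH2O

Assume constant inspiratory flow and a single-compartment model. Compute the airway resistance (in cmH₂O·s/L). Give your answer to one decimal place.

5.9

Flow: 41 L/min ÷ 60 = 0.6833 L/s.
Equation of motion (constant flow): PIP = Vt/C + R·V̇ + PEEP.
R·V̇ = PIP − Vt/C − PEEP = 26 − 425/30.4 − 8 = 26 − 13.98 − 8 = 4.02 cmH2O.
R = 4.02 / 0.6833 = 5.883 cmH2O·s/L.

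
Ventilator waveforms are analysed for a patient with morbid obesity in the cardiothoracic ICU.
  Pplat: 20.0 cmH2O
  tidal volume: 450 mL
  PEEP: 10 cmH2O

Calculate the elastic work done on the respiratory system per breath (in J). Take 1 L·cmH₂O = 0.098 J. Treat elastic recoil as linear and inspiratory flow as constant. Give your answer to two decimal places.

0.22

Elastic work ≈ ½ × (Pplat − PEEP) × Vt = 0.5 × (20.0 − 10) × 0.450 L = 0.5 × 10.0 × 0.450 = 2.25 L·cmH2O.
× 0.098 J/(L·cmH2O) → 0.2205 J.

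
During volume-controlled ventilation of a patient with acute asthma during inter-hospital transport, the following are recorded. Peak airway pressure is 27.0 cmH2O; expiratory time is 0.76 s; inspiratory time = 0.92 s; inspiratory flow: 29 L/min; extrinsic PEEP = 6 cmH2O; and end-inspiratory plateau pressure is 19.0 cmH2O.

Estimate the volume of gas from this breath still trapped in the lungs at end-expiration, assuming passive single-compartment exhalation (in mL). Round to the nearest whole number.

116

Flow: 29 L/min ÷ 60 = 0.4833 L/s.
Vt = flow × Ti = 0.4833 L/s × 0.92 s × 1000 mL/L = 444.64 mL.
R = (PIP − Pplat)/V̇ = (27.0 − 19.0) / 0.4833 = 8.0/0.4833 = 16.553 cmH2O·s/L.
C = Vt/(Pplat − PEEP) = 444.64 / (19.0 − 6) = 444.64/13.0 = 34.203 mL/cmH2O.
τ = R × C = 16.553 × 0.0342 L/cmH2O = 0.5661 s.
Fraction remaining = e^(−Te/τ) = e^(−0.76/0.5661) = 0.2612.
Trapped volume = 444.64 × 0.2612 = 116.14 mL.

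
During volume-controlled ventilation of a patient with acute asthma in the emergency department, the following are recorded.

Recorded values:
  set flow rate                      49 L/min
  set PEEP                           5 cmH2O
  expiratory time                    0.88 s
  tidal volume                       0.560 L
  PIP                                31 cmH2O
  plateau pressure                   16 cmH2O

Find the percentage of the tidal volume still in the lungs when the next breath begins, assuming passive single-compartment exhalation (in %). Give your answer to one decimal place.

Flow: 49 L/min ÷ 60 = 0.8167 L/s.
R = (PIP − Pplat)/V̇ = (31 − 16) / 0.8167 = 15.0/0.8167 = 18.367 cmH2O·s/L.
C = Vt/(Pplat − PEEP) = 560.0 / (16 − 5) = 560.0/11.0 = 50.909 mL/cmH2O.
τ = R × C = 18.367 × 0.05091 L/cmH2O = 0.9351 s.
Fraction remaining at end-expiration = e^(−Te/τ) = e^(−0.88/0.9351) = 0.3902 → 39.02%.

39.0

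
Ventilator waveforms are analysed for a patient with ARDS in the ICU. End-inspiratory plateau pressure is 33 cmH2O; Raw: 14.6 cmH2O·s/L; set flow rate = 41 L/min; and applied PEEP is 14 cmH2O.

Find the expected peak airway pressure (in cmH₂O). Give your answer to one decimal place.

43.0

Flow: 41 L/min ÷ 60 = 0.6833 L/s.
PIP = Pplat + Raw × flow = 33 + 14.6 × 0.6833 = 33 + 9.976 = 42.976 cmH2O.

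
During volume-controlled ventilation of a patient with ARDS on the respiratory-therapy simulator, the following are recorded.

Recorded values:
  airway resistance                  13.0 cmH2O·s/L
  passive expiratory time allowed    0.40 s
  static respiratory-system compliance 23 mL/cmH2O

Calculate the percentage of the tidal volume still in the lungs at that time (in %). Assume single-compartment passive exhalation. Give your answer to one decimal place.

26.2

τ = R × C = 13.0 × 23 mL/cmH2O = 13.0 × 0.023 L/cmH2O = 0.299 s.
Passive exhalation: V(t)/V₀ = e^(−t/τ) = e^(−0.40/0.299) = 0.2624.
Fraction remaining = 0.2624 → 26.24%.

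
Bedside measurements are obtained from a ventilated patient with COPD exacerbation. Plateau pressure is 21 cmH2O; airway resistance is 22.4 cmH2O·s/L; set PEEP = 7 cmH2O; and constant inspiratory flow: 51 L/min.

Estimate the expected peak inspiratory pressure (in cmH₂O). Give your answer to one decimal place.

40.0

Flow: 51 L/min ÷ 60 = 0.85 L/s.
PIP = Pplat + Raw × flow = 21 + 22.4 × 0.85 = 21 + 19.04 = 40.04 cmH2O.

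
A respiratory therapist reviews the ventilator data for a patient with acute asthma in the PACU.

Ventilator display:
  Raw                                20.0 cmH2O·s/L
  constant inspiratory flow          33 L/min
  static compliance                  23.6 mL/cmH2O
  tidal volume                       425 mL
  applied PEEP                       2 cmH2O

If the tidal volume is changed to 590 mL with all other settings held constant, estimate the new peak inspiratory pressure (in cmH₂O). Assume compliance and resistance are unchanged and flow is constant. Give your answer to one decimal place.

Flow: 33 L/min ÷ 60 = 0.55 L/s.
PIP = Vt/C + R·V̇ + PEEP (constant-flow equation of motion).
Only the elastic term changes: ΔPIP = ΔVt / C = (590 − 425) / 23.6 = 6.992 cmH2O.
Original PIP = 425/23.6 + 20.0×0.55 + 2 = 31.008 cmH2O; new PIP = 31.008 + (6.992) = 38.0 cmH2O.

38.0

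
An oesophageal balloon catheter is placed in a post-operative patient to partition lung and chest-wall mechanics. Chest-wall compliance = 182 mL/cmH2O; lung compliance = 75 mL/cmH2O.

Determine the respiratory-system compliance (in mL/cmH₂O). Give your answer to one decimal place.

53.1

Lung and chest wall are elastances in series: 1/Crs = 1/CL + 1/Ccw.
1/Crs = 1/75 + 1/182 = 0.01883.
Crs = 53.107 mL/cmH2O.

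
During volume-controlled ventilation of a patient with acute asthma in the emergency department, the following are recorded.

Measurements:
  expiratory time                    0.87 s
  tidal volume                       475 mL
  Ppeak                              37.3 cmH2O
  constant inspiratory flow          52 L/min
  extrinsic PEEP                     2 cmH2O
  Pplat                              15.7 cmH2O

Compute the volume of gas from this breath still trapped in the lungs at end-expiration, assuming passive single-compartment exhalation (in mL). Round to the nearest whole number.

174

Flow: 52 L/min ÷ 60 = 0.8667 L/s.
R = (PIP − Pplat)/V̇ = (37.3 − 15.7) / 0.8667 = 21.6/0.8667 = 24.922 cmH2O·s/L.
C = Vt/(Pplat − PEEP) = 475.0 / (15.7 − 2) = 475.0/13.7 = 34.672 mL/cmH2O.
τ = R × C = 24.922 × 0.03467 L/cmH2O = 0.864 s.
Fraction remaining = e^(−Te/τ) = e^(−0.87/0.864) = 0.3653.
Trapped volume = 475.0 × 0.3653 = 173.52 mL.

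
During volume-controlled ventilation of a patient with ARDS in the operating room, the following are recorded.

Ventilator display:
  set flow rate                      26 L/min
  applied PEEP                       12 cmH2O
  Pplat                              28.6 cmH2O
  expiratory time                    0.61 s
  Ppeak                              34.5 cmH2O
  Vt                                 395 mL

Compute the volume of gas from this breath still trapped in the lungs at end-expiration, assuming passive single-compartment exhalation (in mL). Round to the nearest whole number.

60

Flow: 26 L/min ÷ 60 = 0.4333 L/s.
R = (PIP − Pplat)/V̇ = (34.5 − 28.6) / 0.4333 = 5.9/0.4333 = 13.616 cmH2O·s/L.
C = Vt/(Pplat − PEEP) = 395.0 / (28.6 − 12) = 395.0/16.6 = 23.795 mL/cmH2O.
τ = R × C = 13.616 × 0.0238 L/cmH2O = 0.3241 s.
Fraction remaining = e^(−Te/τ) = e^(−0.61/0.3241) = 0.1523.
Trapped volume = 395.0 × 0.1523 = 60.159 mL.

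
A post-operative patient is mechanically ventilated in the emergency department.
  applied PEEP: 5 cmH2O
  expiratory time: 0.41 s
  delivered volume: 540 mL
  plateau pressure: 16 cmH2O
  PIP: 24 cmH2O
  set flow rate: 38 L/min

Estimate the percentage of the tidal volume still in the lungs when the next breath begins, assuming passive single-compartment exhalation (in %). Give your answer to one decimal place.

Flow: 38 L/min ÷ 60 = 0.6333 L/s.
R = (PIP − Pplat)/V̇ = (24 − 16) / 0.6333 = 8.0/0.6333 = 12.632 cmH2O·s/L.
C = Vt/(Pplat − PEEP) = 540.0 / (16 − 5) = 540.0/11.0 = 49.091 mL/cmH2O.
τ = R × C = 12.632 × 0.04909 L/cmH2O = 0.6201 s.
Fraction remaining at end-expiration = e^(−Te/τ) = e^(−0.41/0.6201) = 0.5162 → 51.62%.

51.6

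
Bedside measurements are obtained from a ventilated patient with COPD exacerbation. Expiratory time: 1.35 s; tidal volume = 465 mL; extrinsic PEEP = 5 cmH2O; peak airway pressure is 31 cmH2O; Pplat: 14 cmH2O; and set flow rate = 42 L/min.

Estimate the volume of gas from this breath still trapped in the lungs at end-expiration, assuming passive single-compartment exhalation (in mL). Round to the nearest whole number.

Flow: 42 L/min ÷ 60 = 0.7 L/s.
R = (PIP − Pplat)/V̇ = (31 − 14) / 0.7 = 17.0/0.7 = 24.286 cmH2O·s/L.
C = Vt/(Pplat − PEEP) = 465.0 / (14 − 5) = 465.0/9.0 = 51.667 mL/cmH2O.
τ = R × C = 24.286 × 0.05167 L/cmH2O = 1.255 s.
Fraction remaining = e^(−Te/τ) = e^(−1.35/1.255) = 0.3411.
Trapped volume = 465.0 × 0.3411 = 158.61 mL.

159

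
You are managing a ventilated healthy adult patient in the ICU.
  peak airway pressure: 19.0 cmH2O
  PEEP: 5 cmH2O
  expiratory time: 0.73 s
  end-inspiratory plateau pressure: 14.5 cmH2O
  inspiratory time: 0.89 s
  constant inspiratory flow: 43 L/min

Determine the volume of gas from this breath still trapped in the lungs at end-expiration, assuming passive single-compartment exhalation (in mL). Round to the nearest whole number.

Flow: 43 L/min ÷ 60 = 0.7167 L/s.
Vt = flow × Ti = 0.7167 L/s × 0.89 s × 1000 mL/L = 637.86 mL.
R = (PIP − Pplat)/V̇ = (19.0 − 14.5) / 0.7167 = 4.5/0.7167 = 6.279 cmH2O·s/L.
C = Vt/(Pplat − PEEP) = 637.86 / (14.5 − 5) = 637.86/9.5 = 67.143 mL/cmH2O.
τ = R × C = 6.279 × 0.06714 L/cmH2O = 0.4216 s.
Fraction remaining = e^(−Te/τ) = e^(−0.73/0.4216) = 0.177.
Trapped volume = 637.86 × 0.177 = 112.9 mL.

113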